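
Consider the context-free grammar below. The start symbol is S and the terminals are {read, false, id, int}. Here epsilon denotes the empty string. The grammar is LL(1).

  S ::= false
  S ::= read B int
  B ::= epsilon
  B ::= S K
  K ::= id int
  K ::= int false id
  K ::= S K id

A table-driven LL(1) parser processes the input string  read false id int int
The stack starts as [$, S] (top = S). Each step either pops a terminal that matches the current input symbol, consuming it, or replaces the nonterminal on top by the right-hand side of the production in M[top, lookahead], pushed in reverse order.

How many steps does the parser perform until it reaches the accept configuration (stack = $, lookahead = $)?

     Stack          Input                    Action
  1  $ S            read false id int int $  expand S ::= read B int
  2  $ int B read   read false id int int $  match read
  3  $ int B        false id int int $       expand B ::= S K
  4  $ int K S      false id int int $       expand S ::= false
  5  $ int K false  false id int int $       match false
  6  $ int K        id int int $             expand K ::= id int
  7  $ int int id   id int int $             match id
  8  $ int int      int int $                match int
  9  $ int          int $                    match int
Accept reached after 9 steps.

9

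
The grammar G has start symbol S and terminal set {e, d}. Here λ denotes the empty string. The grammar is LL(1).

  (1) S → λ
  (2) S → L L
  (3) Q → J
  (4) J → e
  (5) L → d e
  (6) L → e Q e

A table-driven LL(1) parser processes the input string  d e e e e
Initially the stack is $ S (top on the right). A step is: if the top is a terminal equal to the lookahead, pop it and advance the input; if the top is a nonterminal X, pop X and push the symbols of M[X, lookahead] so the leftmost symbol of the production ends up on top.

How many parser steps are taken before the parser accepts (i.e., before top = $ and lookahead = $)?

      Stack    Input        Action
   1  $ S      d e e e e $  expand S → L L
   2  $ L L    d e e e e $  expand L → d e
   3  $ L e d  d e e e e $  match d
   4  $ L e    e e e e $    match e
   5  $ L      e e e $      expand L → e Q e
   6  $ e Q e  e e e $      match e
   7  $ e Q    e e $        expand Q → J
   8  $ e J    e e $        expand J → e
   9  $ e e    e e $        match e
  10  $ e      e $          match e
Accept reached after 10 steps.

10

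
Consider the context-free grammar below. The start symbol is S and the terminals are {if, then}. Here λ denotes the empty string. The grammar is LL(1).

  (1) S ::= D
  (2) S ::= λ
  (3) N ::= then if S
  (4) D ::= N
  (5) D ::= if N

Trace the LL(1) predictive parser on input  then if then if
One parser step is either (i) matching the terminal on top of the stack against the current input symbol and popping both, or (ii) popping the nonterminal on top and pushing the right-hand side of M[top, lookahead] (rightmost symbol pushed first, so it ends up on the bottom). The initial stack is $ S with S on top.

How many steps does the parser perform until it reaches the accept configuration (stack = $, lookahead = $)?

step 1: stack=$ S  input=then if then if $  — expand S ::= D
step 2: stack=$ D  input=then if then if $  — expand D ::= N
step 3: stack=$ N  input=then if then if $  — expand N ::= then if S
step 4: stack=$ S if then  input=then if then if $  — match then
step 5: stack=$ S if  input=if then if $  — match if
step 6: stack=$ S  input=then if $  — expand S ::= D
step 7: stack=$ D  input=then if $  — expand D ::= N
step 8: stack=$ N  input=then if $  — expand N ::= then if S
step 9: stack=$ S if then  input=then if $  — match then
step 10: stack=$ S if  input=if $  — match if
step 11: stack=$ S  input=$  — expand S ::= λ
Accept reached after 11 steps.

11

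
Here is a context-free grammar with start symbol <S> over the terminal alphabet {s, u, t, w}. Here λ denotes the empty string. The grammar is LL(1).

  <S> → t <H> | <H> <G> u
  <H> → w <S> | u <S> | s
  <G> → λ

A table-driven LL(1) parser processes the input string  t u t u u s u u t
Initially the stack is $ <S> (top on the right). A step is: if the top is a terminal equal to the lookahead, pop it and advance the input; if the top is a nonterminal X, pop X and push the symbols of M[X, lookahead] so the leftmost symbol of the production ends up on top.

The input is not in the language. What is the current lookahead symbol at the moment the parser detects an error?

      Stack              Input                Action
   1  $ <S>              t u t u u s u u t $  expand <S> → t <H>
   2  $ <H> t            t u t u u s u u t $  match t
   3  $ <H>              u t u u s u u t $    expand <H> → u <S>
   4  $ <S> u            u t u u s u u t $    match u
   5  $ <S>              t u u s u u t $      expand <S> → t <H>
   6  $ <H> t            t u u s u u t $      match t
   7  $ <H>              u u s u u t $        expand <H> → u <S>
   8  $ <S> u            u u s u u t $        match u
   9  $ <S>              u s u u t $          expand <S> → <H> <G> u
  10  $ u <G> <H>        u s u u t $          expand <H> → u <S>
  11  $ u <G> <S> u      u s u u t $          match u
  12  $ u <G> <S>        s u u t $            expand <S> → <H> <G> u
  13  $ u <G> u <G> <H>  s u u t $            expand <H> → s
  14  $ u <G> u <G> s    s u u t $            match s
  15  $ u <G> u <G>      u u t $              expand <G> → λ
  16  $ u <G> u          u u t $              match u
  17  $ u <G>            u t $                expand <G> → λ
  18  $ u                u t $                match u
  19  $                  t $                  error: stack empty but input remains

t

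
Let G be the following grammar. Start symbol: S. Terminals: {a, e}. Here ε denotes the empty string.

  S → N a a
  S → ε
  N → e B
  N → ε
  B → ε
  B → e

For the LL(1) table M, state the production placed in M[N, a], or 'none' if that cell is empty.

N → ε

FIRST(N): from N→e B we get {e}; from N→ε we get {ε}. So FIRST(N) = {ε, e}.
FIRST(B): from B→ε we get {ε}; from B→e we get {e}. So FIRST(B) = {ε, e}.
FIRST(S): from S→N a a we get {a, e}; from S→ε we get {ε}. So FIRST(S) = {ε, a, e}.
FOLLOW(S) includes $ since S is the start symbol.
FOLLOW(N): in S→N a a, N is followed by a a with FIRST {a}. Thus FOLLOW(N) = {a}.
For N → e B: FIRST(e B) = {e}, so it goes in M[N, t] for t ∈ {e}.
For N → ε: FIRST(ε) = {ε}, so it goes in M[N, t] for t ∈ {}; since ε ∈ FIRST, also for every t ∈ FOLLOW(N) = {a}.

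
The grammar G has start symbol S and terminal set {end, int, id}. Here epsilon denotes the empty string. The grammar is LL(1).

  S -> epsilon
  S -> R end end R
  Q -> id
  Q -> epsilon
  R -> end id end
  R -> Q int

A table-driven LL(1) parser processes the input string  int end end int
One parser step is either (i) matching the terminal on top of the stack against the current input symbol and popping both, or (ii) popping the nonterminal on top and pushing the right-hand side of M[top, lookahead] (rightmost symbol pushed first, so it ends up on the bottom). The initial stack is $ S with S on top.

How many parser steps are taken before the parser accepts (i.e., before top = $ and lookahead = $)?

9

step 1: stack=$ S  input=int end end int $  — expand S -> R end end R
step 2: stack=$ R end end R  input=int end end int $  — expand R -> Q int
step 3: stack=$ R end end int Q  input=int end end int $  — expand Q -> epsilon
step 4: stack=$ R end end int  input=int end end int $  — match int
step 5: stack=$ R end end  input=end end int $  — match end
step 6: stack=$ R end  input=end int $  — match end
step 7: stack=$ R  input=int $  — expand R -> Q int
step 8: stack=$ int Q  input=int $  — expand Q -> epsilon
step 9: stack=$ int  input=int $  — match int
Accept reached after 9 steps.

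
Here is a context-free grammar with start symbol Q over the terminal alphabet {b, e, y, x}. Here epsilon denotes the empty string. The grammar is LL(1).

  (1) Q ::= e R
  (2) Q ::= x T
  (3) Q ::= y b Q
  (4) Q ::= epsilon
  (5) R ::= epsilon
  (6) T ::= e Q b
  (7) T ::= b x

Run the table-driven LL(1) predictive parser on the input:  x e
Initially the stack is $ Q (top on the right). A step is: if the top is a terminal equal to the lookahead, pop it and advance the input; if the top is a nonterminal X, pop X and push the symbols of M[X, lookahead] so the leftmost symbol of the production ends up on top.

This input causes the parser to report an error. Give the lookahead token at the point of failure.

$

step 1: stack=$ Q  input=x e $  — expand Q ::= x T
step 2: stack=$ T x  input=x e $  — match x
step 3: stack=$ T  input=e $  — expand T ::= e Q b
step 4: stack=$ b Q e  input=e $  — match e
step 5: stack=$ b Q  input=$  — expand Q ::= epsilon
step 6: stack=$ b  input=$  — error: top is terminal b but lookahead is $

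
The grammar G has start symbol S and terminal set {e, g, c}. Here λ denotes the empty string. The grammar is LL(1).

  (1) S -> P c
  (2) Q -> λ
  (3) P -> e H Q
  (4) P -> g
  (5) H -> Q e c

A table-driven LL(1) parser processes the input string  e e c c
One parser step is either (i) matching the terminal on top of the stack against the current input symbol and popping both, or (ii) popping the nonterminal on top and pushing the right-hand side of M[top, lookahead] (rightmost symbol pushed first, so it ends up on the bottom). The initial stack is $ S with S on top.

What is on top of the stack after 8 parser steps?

step 1: stack=$ S  input=e e c c $  — expand S -> P c
step 2: stack=$ c P  input=e e c c $  — expand P -> e H Q
step 3: stack=$ c Q H e  input=e e c c $  — match e
step 4: stack=$ c Q H  input=e c c $  — expand H -> Q e c
step 5: stack=$ c Q c e Q  input=e c c $  — expand Q -> λ
step 6: stack=$ c Q c e  input=e c c $  — match e
step 7: stack=$ c Q c  input=c c $  — match c
step 8: stack=$ c Q  input=c $  — expand Q -> λ
Stack after step 8: $ c (top = c).

c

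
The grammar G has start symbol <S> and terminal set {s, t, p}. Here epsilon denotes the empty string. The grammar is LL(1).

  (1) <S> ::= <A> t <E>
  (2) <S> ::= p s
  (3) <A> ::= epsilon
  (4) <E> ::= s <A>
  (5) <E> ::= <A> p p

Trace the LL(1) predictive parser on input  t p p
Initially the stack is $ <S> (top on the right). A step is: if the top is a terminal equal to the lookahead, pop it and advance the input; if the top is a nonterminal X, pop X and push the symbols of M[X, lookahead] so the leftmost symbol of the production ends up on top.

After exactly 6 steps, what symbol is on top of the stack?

p

step 1: stack=$ <S>  input=t p p $  — expand <S> ::= <A> t <E>
step 2: stack=$ <E> t <A>  input=t p p $  — expand <A> ::= epsilon
step 3: stack=$ <E> t  input=t p p $  — match t
step 4: stack=$ <E>  input=p p $  — expand <E> ::= <A> p p
step 5: stack=$ p p <A>  input=p p $  — expand <A> ::= epsilon
step 6: stack=$ p p  input=p p $  — match p
Stack after step 6: $ p (top = p).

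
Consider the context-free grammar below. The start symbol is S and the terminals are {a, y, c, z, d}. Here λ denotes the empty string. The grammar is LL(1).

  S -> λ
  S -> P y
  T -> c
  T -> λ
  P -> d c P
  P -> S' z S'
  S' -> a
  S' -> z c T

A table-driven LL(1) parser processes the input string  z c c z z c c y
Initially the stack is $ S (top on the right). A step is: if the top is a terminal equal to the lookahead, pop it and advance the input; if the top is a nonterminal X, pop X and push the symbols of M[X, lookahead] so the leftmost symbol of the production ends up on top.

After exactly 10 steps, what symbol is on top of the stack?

c

      Stack           Input              Action
   1  $ S             z c c z z c c y $  expand S -> P y
   2  $ y P           z c c z z c c y $  expand P -> S' z S'
   3  $ y S' z S'     z c c z z c c y $  expand S' -> z c T
   4  $ y S' z T c z  z c c z z c c y $  match z
   5  $ y S' z T c    c c z z c c y $    match c
   6  $ y S' z T      c z z c c y $      expand T -> c
   7  $ y S' z c      c z z c c y $      match c
   8  $ y S' z        z z c c y $        match z
   9  $ y S'          z c c y $          expand S' -> z c T
  10  $ y T c z       z c c y $          match z
Stack after step 10: $ y T c (top = c).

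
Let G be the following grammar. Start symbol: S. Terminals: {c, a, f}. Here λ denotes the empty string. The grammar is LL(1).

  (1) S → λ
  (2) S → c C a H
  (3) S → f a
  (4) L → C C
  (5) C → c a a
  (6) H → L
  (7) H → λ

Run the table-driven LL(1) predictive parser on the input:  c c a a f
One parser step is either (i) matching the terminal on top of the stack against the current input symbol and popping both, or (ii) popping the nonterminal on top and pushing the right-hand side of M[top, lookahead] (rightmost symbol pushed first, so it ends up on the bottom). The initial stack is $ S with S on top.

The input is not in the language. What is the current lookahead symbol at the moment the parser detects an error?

f

     Stack        Input        Action
  1  $ S          c c a a f $  expand S → c C a H
  2  $ H a C c    c c a a f $  match c
  3  $ H a C      c a a f $    expand C → c a a
  4  $ H a a a c  c a a f $    match c
  5  $ H a a a    a a f $      match a
  6  $ H a a      a f $        match a
  7  $ H a        f $          error: top is terminal a but lookahead is f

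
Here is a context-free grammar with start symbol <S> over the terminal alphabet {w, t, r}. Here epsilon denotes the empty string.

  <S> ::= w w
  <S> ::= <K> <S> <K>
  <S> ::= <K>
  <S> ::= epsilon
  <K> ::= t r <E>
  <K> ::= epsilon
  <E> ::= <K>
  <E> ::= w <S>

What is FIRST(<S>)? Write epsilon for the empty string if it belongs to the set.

{epsilon, t, w}

FIRST(<K>): from <K>::=t r <E> we get {t}; from <K>::=epsilon we get {epsilon}. So FIRST(<K>) = {epsilon, t}.
FIRST(<S>): from <S>::=w w we get {w}; from <S>::=<K> <S> <K> we get {epsilon, t, w}; from <S>::=<K> we get {epsilon, t}; from <S>::=epsilon we get {epsilon}. So FIRST(<S>) = {epsilon, t, w}.
FIRST(<E>): from <E>::=<K> we get {epsilon, t}; from <E>::=w <S> we get {w}. So FIRST(<E>) = {epsilon, t, w}.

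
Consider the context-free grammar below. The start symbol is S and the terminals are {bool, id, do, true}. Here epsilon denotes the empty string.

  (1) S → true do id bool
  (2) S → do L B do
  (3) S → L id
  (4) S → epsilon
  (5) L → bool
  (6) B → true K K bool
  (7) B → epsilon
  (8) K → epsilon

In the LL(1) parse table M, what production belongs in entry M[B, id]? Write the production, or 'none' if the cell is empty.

none

FIRST(L) = {bool}
FIRST(B) = {epsilon, true}
FIRST(K) = {epsilon}
FIRST(S) = {epsilon, bool, do, true}  (via L id)
FOLLOW(S) includes $ since S is the start symbol.
FOLLOW(B): in S→do L B do, B is followed by do with FIRST {do}. Thus FOLLOW(B) = {do}.
For B → true K K bool: FIRST(true K K bool) = {true}, so it goes in M[B, t] for t ∈ {true}.
For B → epsilon: FIRST(epsilon) = {epsilon}, so it goes in M[B, t] for t ∈ {}; since epsilon ∈ FIRST, also for every t ∈ FOLLOW(B) = {do}.
None of these place a production in M[B, id].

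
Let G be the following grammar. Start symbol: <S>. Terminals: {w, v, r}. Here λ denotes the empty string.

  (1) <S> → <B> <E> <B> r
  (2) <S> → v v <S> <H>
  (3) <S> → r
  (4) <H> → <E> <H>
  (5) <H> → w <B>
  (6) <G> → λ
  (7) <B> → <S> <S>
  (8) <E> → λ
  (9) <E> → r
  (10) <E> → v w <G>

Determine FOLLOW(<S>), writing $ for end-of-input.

FIRST(<G>) = {λ}
FIRST(<E>) = {λ, r, v}
FIRST(<H>) = {r, v, w}  (via <E> <H>)
FIRST(<S>) = {r, v}  (via <B> <E> <B> r)
FIRST(<B>) = {r, v}  (via <S> <S>)
FOLLOW(<S>) includes $ since <S> is the start symbol.
FOLLOW(<E>): in <S>→<B> <E> <B> r, <E> is followed by <B> r with FIRST {r, v}; in <H>→<E> <H>, <E> is followed by <H> with FIRST {r, v, w}. Thus FOLLOW(<E>) = {r, v, w}.
FOLLOW(<G>): in <E>→v w <G>, the suffix after <G> is empty, so FOLLOW(<G>) ⊇ FOLLOW(<E>) = {r, v, w}. Thus FOLLOW(<G>) = {r, v, w}.
FOLLOW(<S>): in <S>→v v <S> <H>, <S> is followed by <H> with FIRST {r, v, w}; in <B>→<S> <S> (occurrence 1), <S> is followed by <S> with FIRST {r, v}; in <B>→<S> <S> (occurrence 2), the suffix after <S> is empty, so FOLLOW(<S>) ⊇ FOLLOW(<B>) = {$, r, v, w}. Thus FOLLOW(<S>) = {$, r, v, w}.
FOLLOW(<H>): in <S>→v v <S> <H>, the suffix after <H> is empty, so FOLLOW(<H>) ⊇ FOLLOW(<S>) = {$, r, v, w}; in <H>→<E> <H>, the suffix after <H> is empty (adds nothing new). Thus FOLLOW(<H>) = {$, r, v, w}.
FOLLOW(<B>): in <S>→<B> <E> <B> r (occurrence 1), <B> is followed by <E> <B> r with FIRST {r, v}; in <S>→<B> <E> <B> r (occurrence 2), <B> is followed by r with FIRST {r}; in <H>→w <B>, the suffix after <B> is empty, so FOLLOW(<B>) ⊇ FOLLOW(<H>) = {$, r, v, w}. Thus FOLLOW(<B>) = {$, r, v, w}.

{$, r, v, w}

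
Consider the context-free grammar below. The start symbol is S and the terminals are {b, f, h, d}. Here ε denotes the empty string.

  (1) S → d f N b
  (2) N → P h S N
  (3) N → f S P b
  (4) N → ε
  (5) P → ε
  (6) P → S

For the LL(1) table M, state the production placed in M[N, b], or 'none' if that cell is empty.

FIRST(S) = {d}
FIRST(P) = {ε, d}  (via S)
FIRST(N) = {ε, d, f, h}  (via P h S N)
FOLLOW(S) includes $ since S is the start symbol.
FOLLOW(N): in S→d f N b, N is followed by b with FIRST {b}; in N→P h S N, the suffix after N is empty (adds nothing new). Thus FOLLOW(N) = {b}.
For N → P h S N: FIRST(P h S N) = {d, h}, so it goes in M[N, t] for t ∈ {d, h}.
For N → f S P b: FIRST(f S P b) = {f}, so it goes in M[N, t] for t ∈ {f}.
For N → ε: FIRST(ε) = {ε}, so it goes in M[N, t] for t ∈ {}; since ε ∈ FIRST, also for every t ∈ FOLLOW(N) = {b}.

N → ε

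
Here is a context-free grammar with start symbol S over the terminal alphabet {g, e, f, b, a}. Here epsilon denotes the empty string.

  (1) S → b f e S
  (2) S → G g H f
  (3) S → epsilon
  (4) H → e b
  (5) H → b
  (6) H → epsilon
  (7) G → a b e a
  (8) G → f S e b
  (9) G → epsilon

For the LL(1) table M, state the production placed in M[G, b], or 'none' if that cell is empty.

FIRST(H): from H→e b we get {e}; from H→b we get {b}; from H→epsilon we get {epsilon}. So FIRST(H) = {epsilon, b, e}.
FIRST(G): from G→a b e a we get {a}; from G→f S e b we get {f}; from G→epsilon we get {epsilon}. So FIRST(G) = {epsilon, a, f}.
FIRST(S): from S→b f e S we get {b}; from S→G g H f we get {a, f, g}; from S→epsilon we get {epsilon}. So FIRST(S) = {epsilon, a, b, f, g}.
FOLLOW(S) includes $ since S is the start symbol.
FOLLOW(G): in S→G g H f, G is followed by g H f with FIRST {g}. Thus FOLLOW(G) = {g}.
For G → a b e a: FIRST(a b e a) = {a}, so it goes in M[G, t] for t ∈ {a}.
For G → f S e b: FIRST(f S e b) = {f}, so it goes in M[G, t] for t ∈ {f}.
For G → epsilon: FIRST(epsilon) = {epsilon}, so it goes in M[G, t] for t ∈ {}; since epsilon ∈ FIRST, also for every t ∈ FOLLOW(G) = {g}.
None of these place a production in M[G, b].

none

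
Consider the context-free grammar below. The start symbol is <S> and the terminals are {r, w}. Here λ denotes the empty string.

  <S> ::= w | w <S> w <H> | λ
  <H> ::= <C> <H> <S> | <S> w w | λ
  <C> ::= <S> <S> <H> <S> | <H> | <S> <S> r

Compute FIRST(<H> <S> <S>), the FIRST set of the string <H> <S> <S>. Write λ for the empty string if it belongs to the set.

{λ, r, w}

FIRST(<S>): from <S>::=w we get {w}; from <S>::=w <S> w <H> we get {w}; from <S>::=λ we get {λ}. So FIRST(<S>) = {λ, w}.
FIRST(<H>): from <H>::=<C> <H> <S> we get {λ, r, w}; from <H>::=<S> w w we get {w}; from <H>::=λ we get {λ}. So FIRST(<H>) = {λ, r, w}.
FIRST(<C>): from <C>::=<S> <S> <H> <S> we get {λ, r, w}; from <C>::=<H> we get {λ, r, w}; from <C>::=<S> <S> r we get {r, w}. So FIRST(<C>) = {λ, r, w}.
FIRST(<H> <S> <S>): take FIRST of each symbol in turn, carrying on past any symbol whose FIRST contains λ; result {λ, r, w}.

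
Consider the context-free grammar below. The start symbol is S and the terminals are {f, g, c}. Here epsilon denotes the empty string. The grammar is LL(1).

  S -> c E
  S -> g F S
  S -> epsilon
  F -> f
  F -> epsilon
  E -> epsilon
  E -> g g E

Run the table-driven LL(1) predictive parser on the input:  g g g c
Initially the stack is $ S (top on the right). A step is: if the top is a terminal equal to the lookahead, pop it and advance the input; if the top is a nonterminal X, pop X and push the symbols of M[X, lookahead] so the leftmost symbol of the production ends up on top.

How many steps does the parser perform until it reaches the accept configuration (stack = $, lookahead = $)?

12

      Stack    Input      Action
   1  $ S      g g g c $  expand S -> g F S
   2  $ S F g  g g g c $  match g
   3  $ S F    g g c $    expand F -> epsilon
   4  $ S      g g c $    expand S -> g F S
   5  $ S F g  g g c $    match g
   6  $ S F    g c $      expand F -> epsilon
   7  $ S      g c $      expand S -> g F S
   8  $ S F g  g c $      match g
   9  $ S F    c $        expand F -> epsilon
  10  $ S      c $        expand S -> c E
  11  $ E c    c $        match c
  12  $ E      $          expand E -> epsilon
Accept reached after 12 steps.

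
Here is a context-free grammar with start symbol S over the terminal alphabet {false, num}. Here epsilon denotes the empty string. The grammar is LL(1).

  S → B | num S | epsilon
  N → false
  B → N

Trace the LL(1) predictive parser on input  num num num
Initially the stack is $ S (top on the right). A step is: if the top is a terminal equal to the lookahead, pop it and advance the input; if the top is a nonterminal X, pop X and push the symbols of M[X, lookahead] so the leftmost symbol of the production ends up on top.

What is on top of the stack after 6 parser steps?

     Stack    Input          Action
  1  $ S      num num num $  expand S → num S
  2  $ S num  num num num $  match num
  3  $ S      num num $      expand S → num S
  4  $ S num  num num $      match num
  5  $ S      num $          expand S → num S
  6  $ S num  num $          match num
Stack after step 6: $ S (top = S).

S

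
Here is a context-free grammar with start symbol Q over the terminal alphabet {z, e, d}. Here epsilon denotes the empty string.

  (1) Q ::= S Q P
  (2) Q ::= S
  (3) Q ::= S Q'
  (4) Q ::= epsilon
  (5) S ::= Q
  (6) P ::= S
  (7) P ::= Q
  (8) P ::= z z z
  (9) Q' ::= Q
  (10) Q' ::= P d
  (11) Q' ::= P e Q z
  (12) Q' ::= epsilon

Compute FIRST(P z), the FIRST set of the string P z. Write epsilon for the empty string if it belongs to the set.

{d, e, z}

FIRST(Q): from Q::=S Q P we get {epsilon, d, e, z}; from Q::=S we get {epsilon, d, e, z}; from Q::=S Q' we get {epsilon, d, e, z}; from Q::=epsilon we get {epsilon}. So FIRST(Q) = {epsilon, d, e, z}.
FIRST(S): from S::=Q we get {epsilon, d, e, z}. So FIRST(S) = {epsilon, d, e, z}.
FIRST(P): from P::=S we get {epsilon, d, e, z}; from P::=Q we get {epsilon, d, e, z}; from P::=z z z we get {z}. So FIRST(P) = {epsilon, d, e, z}.
FIRST(Q'): from Q'::=Q we get {epsilon, d, e, z}; from Q'::=P d we get {d, e, z}; from Q'::=P e Q z we get {d, e, z}; from Q'::=epsilon we get {epsilon}. So FIRST(Q') = {epsilon, d, e, z}.
FIRST(P z): take FIRST of each symbol in turn, carrying on past any symbol whose FIRST contains epsilon; result {d, e, z}.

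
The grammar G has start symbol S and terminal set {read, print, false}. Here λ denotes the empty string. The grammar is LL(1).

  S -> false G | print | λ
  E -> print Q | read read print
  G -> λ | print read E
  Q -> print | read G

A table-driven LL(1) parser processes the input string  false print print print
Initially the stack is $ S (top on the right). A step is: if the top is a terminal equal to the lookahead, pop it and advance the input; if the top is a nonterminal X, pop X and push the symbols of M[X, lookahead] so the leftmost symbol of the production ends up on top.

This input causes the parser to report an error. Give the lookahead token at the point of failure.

print

step 1: stack=$ S  input=false print print print $  — expand S -> false G
step 2: stack=$ G false  input=false print print print $  — match false
step 3: stack=$ G  input=print print print $  — expand G -> print read E
step 4: stack=$ E read print  input=print print print $  — match print
step 5: stack=$ E read  input=print print $  — error: top is terminal read but lookahead is print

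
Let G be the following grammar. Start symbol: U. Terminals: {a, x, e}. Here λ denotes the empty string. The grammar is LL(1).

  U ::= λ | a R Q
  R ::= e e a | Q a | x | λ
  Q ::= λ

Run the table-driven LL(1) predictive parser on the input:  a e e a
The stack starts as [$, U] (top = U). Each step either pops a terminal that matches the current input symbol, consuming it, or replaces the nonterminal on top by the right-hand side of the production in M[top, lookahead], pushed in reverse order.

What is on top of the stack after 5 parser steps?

a

step 1: stack=$ U  input=a e e a $  — expand U ::= a R Q
step 2: stack=$ Q R a  input=a e e a $  — match a
step 3: stack=$ Q R  input=e e a $  — expand R ::= e e a
step 4: stack=$ Q a e e  input=e e a $  — match e
step 5: stack=$ Q a e  input=e a $  — match e
Stack after step 5: $ Q a (top = a).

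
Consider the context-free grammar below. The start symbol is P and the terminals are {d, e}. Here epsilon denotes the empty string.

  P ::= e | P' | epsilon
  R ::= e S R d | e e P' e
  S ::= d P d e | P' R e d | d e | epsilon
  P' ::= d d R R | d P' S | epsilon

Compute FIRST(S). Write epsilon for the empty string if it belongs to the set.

{epsilon, d, e}

FIRST(R) = {e}
FIRST(P') = {epsilon, d}
FIRST(P) = {epsilon, d, e}  (via P')
FIRST(S) = {epsilon, d, e}  (via P' R e d)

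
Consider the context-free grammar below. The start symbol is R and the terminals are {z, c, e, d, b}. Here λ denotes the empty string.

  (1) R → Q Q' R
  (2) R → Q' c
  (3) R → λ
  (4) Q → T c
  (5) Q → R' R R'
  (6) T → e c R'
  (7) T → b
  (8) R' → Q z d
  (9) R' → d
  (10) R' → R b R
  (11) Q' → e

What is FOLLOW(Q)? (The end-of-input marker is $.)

{e, z}

FIRST(T) = {b, e}
FIRST(Q') = {e}
FIRST(R) = {λ, b, d, e}  (via Q Q' R, Q' c)
FIRST(Q) = {b, d, e}  (via T c, R' R R')
FIRST(R') = {b, d, e}  (via Q z d, R b R)
FOLLOW(R) includes $ since R is the start symbol.
FOLLOW(Q): in R→Q Q' R, Q is followed by Q' R with FIRST {e}; in R'→Q z d, Q is followed by z d with FIRST {z}. Thus FOLLOW(Q) = {e, z}.
FOLLOW(T): in Q→T c, T is followed by c with FIRST {c}. Thus FOLLOW(T) = {c}.
FOLLOW(R'): in Q→R' R R' (occurrence 1), R' is followed by R R' with FIRST {b, d, e}; in Q→R' R R' (occurrence 2), the suffix after R' is empty, so FOLLOW(R') ⊇ FOLLOW(Q) = {e, z}; in T→e c R', the suffix after R' is empty, so FOLLOW(R') ⊇ FOLLOW(T) = {c}. Thus FOLLOW(R') = {b, c, d, e, z}.
FOLLOW(R): in R→Q Q' R, the suffix after R is empty (adds nothing new); in Q→R' R R', R is followed by R' with FIRST {b, d, e}; in R'→R b R (occurrence 1), R is followed by b R with FIRST {b}; in R'→R b R (occurrence 2), the suffix after R is empty, so FOLLOW(R) ⊇ FOLLOW(R') = {b, c, d, e, z}. Thus FOLLOW(R) = {$, b, c, d, e, z}.
FOLLOW(Q'): in R→Q Q' R, Q' is followed by R with FIRST {λ, b, d, e}; in R→Q Q' R, the suffix after Q' is nullable, so FOLLOW(Q') ⊇ FOLLOW(R) = {$, b, c, d, e, z}; in R→Q' c, Q' is followed by c with FIRST {c}. Thus FOLLOW(Q') = {$, b, c, d, e, z}.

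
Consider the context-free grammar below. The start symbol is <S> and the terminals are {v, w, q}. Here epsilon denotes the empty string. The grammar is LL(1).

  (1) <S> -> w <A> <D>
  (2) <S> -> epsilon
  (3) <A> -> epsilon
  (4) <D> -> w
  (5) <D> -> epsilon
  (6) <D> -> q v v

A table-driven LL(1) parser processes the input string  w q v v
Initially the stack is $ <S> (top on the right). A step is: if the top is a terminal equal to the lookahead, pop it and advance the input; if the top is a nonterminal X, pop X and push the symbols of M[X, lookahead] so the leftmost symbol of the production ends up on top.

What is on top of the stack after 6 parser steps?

step 1: stack=$ <S>  input=w q v v $  — expand <S> -> w <A> <D>
step 2: stack=$ <D> <A> w  input=w q v v $  — match w
step 3: stack=$ <D> <A>  input=q v v $  — expand <A> -> epsilon
step 4: stack=$ <D>  input=q v v $  — expand <D> -> q v v
step 5: stack=$ v v q  input=q v v $  — match q
step 6: stack=$ v v  input=v v $  — match v
Stack after step 6: $ v (top = v).

v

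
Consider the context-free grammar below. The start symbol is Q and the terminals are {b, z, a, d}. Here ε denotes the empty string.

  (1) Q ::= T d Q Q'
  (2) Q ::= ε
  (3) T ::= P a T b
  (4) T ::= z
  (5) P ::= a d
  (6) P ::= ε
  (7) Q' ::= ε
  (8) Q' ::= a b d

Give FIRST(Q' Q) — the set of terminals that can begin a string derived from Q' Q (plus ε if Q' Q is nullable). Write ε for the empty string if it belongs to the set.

FIRST(P) = {ε, a}
FIRST(Q') = {ε, a}
FIRST(T) = {a, z}  (via P a T b)
FIRST(Q) = {ε, a, z}  (via T d Q Q')
FIRST(Q' Q): take FIRST of each symbol in turn, carrying on past any symbol whose FIRST contains ε; result {ε, a, z}.

{ε, a, z}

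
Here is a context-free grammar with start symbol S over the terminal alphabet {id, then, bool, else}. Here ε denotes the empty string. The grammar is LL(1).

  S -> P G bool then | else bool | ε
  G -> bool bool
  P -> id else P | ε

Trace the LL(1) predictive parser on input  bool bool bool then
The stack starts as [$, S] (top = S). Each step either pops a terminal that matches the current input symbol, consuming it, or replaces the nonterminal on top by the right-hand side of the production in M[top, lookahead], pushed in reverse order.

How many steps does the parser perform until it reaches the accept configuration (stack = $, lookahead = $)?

7

step 1: stack=$ S  input=bool bool bool then $  — expand S -> P G bool then
step 2: stack=$ then bool G P  input=bool bool bool then $  — expand P -> ε
step 3: stack=$ then bool G  input=bool bool bool then $  — expand G -> bool bool
step 4: stack=$ then bool bool bool  input=bool bool bool then $  — match bool
step 5: stack=$ then bool bool  input=bool bool then $  — match bool
step 6: stack=$ then bool  input=bool then $  — match bool
step 7: stack=$ then  input=then $  — match then
Accept reached after 7 steps.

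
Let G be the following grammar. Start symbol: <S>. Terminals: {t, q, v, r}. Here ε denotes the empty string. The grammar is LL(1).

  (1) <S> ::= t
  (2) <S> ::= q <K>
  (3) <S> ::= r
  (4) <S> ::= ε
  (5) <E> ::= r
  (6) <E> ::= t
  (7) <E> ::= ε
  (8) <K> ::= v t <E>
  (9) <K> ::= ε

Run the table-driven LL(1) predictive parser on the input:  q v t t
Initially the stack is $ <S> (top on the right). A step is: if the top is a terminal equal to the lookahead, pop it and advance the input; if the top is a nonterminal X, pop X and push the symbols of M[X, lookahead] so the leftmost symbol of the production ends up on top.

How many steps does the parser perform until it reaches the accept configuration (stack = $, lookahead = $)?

7

step 1: stack=$ <S>  input=q v t t $  — expand <S> ::= q <K>
step 2: stack=$ <K> q  input=q v t t $  — match q
step 3: stack=$ <K>  input=v t t $  — expand <K> ::= v t <E>
step 4: stack=$ <E> t v  input=v t t $  — match v
step 5: stack=$ <E> t  input=t t $  — match t
step 6: stack=$ <E>  input=t $  — expand <E> ::= t
step 7: stack=$ t  input=t $  — match t
Accept reached after 7 steps.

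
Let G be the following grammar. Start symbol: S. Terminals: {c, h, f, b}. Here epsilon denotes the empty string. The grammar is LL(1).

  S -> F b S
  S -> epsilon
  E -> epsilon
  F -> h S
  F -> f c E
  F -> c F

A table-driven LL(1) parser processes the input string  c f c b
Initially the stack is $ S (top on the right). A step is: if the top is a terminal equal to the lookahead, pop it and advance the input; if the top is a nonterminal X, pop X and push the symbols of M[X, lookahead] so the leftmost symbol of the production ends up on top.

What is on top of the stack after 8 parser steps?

S

step 1: stack=$ S  input=c f c b $  — expand S -> F b S
step 2: stack=$ S b F  input=c f c b $  — expand F -> c F
step 3: stack=$ S b F c  input=c f c b $  — match c
step 4: stack=$ S b F  input=f c b $  — expand F -> f c E
step 5: stack=$ S b E c f  input=f c b $  — match f
step 6: stack=$ S b E c  input=c b $  — match c
step 7: stack=$ S b E  input=b $  — expand E -> epsilon
step 8: stack=$ S b  input=b $  — match b
Stack after step 8: $ S (top = S).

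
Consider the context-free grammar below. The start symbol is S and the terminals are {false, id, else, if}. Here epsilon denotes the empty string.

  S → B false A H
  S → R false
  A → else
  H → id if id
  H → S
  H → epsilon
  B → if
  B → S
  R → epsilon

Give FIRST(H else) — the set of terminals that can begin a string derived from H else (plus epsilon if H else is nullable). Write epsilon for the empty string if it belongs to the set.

FIRST(A): from A→else we get {else}. So FIRST(A) = {else}.
FIRST(R): from R→epsilon we get {epsilon}. So FIRST(R) = {epsilon}.
FIRST(S): from S→B false A H we get {false, if}; from S→R false we get {false}. So FIRST(S) = {false, if}.
FIRST(H): from H→id if id we get {id}; from H→S we get {false, if}; from H→epsilon we get {epsilon}. So FIRST(H) = {epsilon, false, id, if}.
FIRST(B): from B→if we get {if}; from B→S we get {false, if}. So FIRST(B) = {false, if}.
FIRST(H else): take FIRST of each symbol in turn, carrying on past any symbol whose FIRST contains epsilon; result {else, false, id, if}.

{else, false, id, if}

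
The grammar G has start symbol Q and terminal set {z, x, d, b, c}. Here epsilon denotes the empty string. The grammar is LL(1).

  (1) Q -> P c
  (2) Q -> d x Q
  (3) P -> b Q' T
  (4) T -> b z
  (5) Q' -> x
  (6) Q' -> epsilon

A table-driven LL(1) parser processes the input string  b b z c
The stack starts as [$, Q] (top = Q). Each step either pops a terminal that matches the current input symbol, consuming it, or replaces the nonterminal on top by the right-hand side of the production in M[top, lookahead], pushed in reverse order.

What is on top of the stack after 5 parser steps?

b

     Stack       Input      Action
  1  $ Q         b b z c $  expand Q -> P c
  2  $ c P       b b z c $  expand P -> b Q' T
  3  $ c T Q' b  b b z c $  match b
  4  $ c T Q'    b z c $    expand Q' -> epsilon
  5  $ c T       b z c $    expand T -> b z
Stack after step 5: $ c z b (top = b).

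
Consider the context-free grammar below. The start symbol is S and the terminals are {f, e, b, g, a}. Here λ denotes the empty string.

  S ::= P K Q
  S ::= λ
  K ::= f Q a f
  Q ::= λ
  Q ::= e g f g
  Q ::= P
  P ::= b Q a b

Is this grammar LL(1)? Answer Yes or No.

Yes

FIRST(S) = {λ, b}
FIRST(K) = {f}
FIRST(Q) = {λ, b, e}
FIRST(P) = {b}
FOLLOW(S) = {$}
FOLLOW(K) = {$, b, e}
FOLLOW(Q) = {$, a}
FOLLOW(P) = {$, a, f}
Each cell of M receives at most one production.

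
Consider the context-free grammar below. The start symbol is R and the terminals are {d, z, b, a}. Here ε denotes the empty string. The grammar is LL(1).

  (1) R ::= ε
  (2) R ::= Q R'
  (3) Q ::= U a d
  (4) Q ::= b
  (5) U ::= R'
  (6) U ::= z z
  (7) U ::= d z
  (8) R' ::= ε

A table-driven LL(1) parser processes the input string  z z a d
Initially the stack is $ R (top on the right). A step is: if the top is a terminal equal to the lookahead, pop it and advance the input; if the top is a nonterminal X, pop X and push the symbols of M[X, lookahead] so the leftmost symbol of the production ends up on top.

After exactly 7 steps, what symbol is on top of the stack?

step 1: stack=$ R  input=z z a d $  — expand R ::= Q R'
step 2: stack=$ R' Q  input=z z a d $  — expand Q ::= U a d
step 3: stack=$ R' d a U  input=z z a d $  — expand U ::= z z
step 4: stack=$ R' d a z z  input=z z a d $  — match z
step 5: stack=$ R' d a z  input=z a d $  — match z
step 6: stack=$ R' d a  input=a d $  — match a
step 7: stack=$ R' d  input=d $  — match d
Stack after step 7: $ R' (top = R').

R'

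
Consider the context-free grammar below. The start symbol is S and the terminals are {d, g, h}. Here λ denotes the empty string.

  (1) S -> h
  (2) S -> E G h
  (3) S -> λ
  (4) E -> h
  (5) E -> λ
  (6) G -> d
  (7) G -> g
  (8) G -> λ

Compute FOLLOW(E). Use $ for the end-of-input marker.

FIRST(E): from E->h we get {h}; from E->λ we get {λ}. So FIRST(E) = {λ, h}.
FIRST(G): from G->d we get {d}; from G->g we get {g}; from G->λ we get {λ}. So FIRST(G) = {λ, d, g}.
FIRST(S): from S->h we get {h}; from S->E G h we get {d, g, h}; from S->λ we get {λ}. So FIRST(S) = {λ, d, g, h}.
FOLLOW(S) includes $ since S is the start symbol.
FOLLOW(S): S appears on no right-hand side. Thus FOLLOW(S) = {$}.
FOLLOW(E): in S->E G h, E is followed by G h with FIRST {d, g, h}. Thus FOLLOW(E) = {d, g, h}.
FOLLOW(G): in S->E G h, G is followed by h with FIRST {h}. Thus FOLLOW(G) = {h}.

{d, g, h}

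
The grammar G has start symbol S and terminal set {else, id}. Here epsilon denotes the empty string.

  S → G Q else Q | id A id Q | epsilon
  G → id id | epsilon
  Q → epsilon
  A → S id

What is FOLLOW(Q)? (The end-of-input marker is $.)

FIRST(G) = {epsilon, id}
FIRST(Q) = {epsilon}
FIRST(S) = {epsilon, else, id}  (via G Q else Q)
FIRST(A) = {else, id}  (via S id)
FOLLOW(S) includes $ since S is the start symbol.
FOLLOW(S): in A→S id, S is followed by id with FIRST {id}. Thus FOLLOW(S) = {$, id}.
FOLLOW(G): in S→G Q else Q, G is followed by Q else Q with FIRST {else}. Thus FOLLOW(G) = {else}.
FOLLOW(Q): in S→G Q else Q (occurrence 1), Q is followed by else Q with FIRST {else}; in S→G Q else Q (occurrence 2), the suffix after Q is empty, so FOLLOW(Q) ⊇ FOLLOW(S) = {$, id}; in S→id A id Q, the suffix after Q is empty, so FOLLOW(Q) ⊇ FOLLOW(S) = {$, id}. Thus FOLLOW(Q) = {$, else, id}.
FOLLOW(A): in S→id A id Q, A is followed by id Q with FIRST {id}. Thus FOLLOW(A) = {id}.

{$, else, id}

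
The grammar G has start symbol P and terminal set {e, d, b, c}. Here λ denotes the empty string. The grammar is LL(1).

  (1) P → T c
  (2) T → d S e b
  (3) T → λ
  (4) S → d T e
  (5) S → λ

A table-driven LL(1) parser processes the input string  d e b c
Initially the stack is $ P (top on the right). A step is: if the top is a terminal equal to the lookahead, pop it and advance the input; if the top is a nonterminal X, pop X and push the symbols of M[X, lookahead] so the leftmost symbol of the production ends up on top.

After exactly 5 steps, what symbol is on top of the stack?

     Stack        Input      Action
  1  $ P          d e b c $  expand P → T c
  2  $ c T        d e b c $  expand T → d S e b
  3  $ c b e S d  d e b c $  match d
  4  $ c b e S    e b c $    expand S → λ
  5  $ c b e      e b c $    match e
Stack after step 5: $ c b (top = b).

b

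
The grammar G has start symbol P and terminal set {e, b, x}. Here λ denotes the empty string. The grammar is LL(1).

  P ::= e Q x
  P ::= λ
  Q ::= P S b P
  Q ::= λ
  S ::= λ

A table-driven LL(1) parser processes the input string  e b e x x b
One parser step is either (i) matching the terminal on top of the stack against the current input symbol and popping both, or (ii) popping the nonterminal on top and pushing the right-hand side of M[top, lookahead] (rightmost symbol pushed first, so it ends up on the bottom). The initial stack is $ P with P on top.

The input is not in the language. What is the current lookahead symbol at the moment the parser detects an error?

      Stack        Input          Action
   1  $ P          e b e x x b $  expand P ::= e Q x
   2  $ x Q e      e b e x x b $  match e
   3  $ x Q        b e x x b $    expand Q ::= P S b P
   4  $ x P b S P  b e x x b $    expand P ::= λ
   5  $ x P b S    b e x x b $    expand S ::= λ
   6  $ x P b      b e x x b $    match b
   7  $ x P        e x x b $      expand P ::= e Q x
   8  $ x x Q e    e x x b $      match e
   9  $ x x Q      x x b $        expand Q ::= λ
  10  $ x x        x x b $        match x
  11  $ x          x b $          match x
  12  $            b $            error: stack empty but input remains

b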